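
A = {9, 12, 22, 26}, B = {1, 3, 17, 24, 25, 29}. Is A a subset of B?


A ⊆ B means every element of A is in B.
Elements in A not in B: {9, 12, 22, 26}
So A ⊄ B.

No, A ⊄ B


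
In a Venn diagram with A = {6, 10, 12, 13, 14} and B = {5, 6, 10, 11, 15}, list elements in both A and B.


A = {6, 10, 12, 13, 14}
B = {5, 6, 10, 11, 15}
Region: in both A and B
Elements: {6, 10}

Elements in both A and B: {6, 10}


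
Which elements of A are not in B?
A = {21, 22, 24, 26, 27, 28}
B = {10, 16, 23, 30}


A \ B = elements in A but not in B
A = {21, 22, 24, 26, 27, 28}
B = {10, 16, 23, 30}
Remove from A any elements in B
A \ B = {21, 22, 24, 26, 27, 28}

A \ B = {21, 22, 24, 26, 27, 28}


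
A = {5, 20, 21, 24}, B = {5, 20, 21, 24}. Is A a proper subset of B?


A ⊂ B requires: A ⊆ B AND A ≠ B.
A ⊆ B? Yes
A = B? Yes
A = B, so A is not a PROPER subset.

No, A is not a proper subset of B


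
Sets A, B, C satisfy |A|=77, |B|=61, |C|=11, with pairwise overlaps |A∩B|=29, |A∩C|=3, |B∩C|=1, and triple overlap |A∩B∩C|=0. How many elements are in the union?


|A∪B∪C| = |A|+|B|+|C| - |A∩B|-|A∩C|-|B∩C| + |A∩B∩C|
= 77+61+11 - 29-3-1 + 0
= 149 - 33 + 0
= 116

|A ∪ B ∪ C| = 116


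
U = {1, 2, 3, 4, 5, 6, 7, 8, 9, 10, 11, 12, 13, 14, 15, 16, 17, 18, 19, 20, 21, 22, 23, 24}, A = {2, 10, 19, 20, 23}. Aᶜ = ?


Aᶜ = U \ A = elements in U but not in A
U = {1, 2, 3, 4, 5, 6, 7, 8, 9, 10, 11, 12, 13, 14, 15, 16, 17, 18, 19, 20, 21, 22, 23, 24}
A = {2, 10, 19, 20, 23}
Aᶜ = {1, 3, 4, 5, 6, 7, 8, 9, 11, 12, 13, 14, 15, 16, 17, 18, 21, 22, 24}

Aᶜ = {1, 3, 4, 5, 6, 7, 8, 9, 11, 12, 13, 14, 15, 16, 17, 18, 21, 22, 24}


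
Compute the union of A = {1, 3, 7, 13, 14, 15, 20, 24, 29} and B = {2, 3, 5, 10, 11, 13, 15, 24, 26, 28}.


A ∪ B = all elements in A or B (or both)
A = {1, 3, 7, 13, 14, 15, 20, 24, 29}
B = {2, 3, 5, 10, 11, 13, 15, 24, 26, 28}
A ∪ B = {1, 2, 3, 5, 7, 10, 11, 13, 14, 15, 20, 24, 26, 28, 29}

A ∪ B = {1, 2, 3, 5, 7, 10, 11, 13, 14, 15, 20, 24, 26, 28, 29}


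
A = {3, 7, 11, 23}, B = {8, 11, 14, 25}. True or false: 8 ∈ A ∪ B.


A = {3, 7, 11, 23}, B = {8, 11, 14, 25}
A ∪ B = all elements in A or B
A ∪ B = {3, 7, 8, 11, 14, 23, 25}
Checking if 8 ∈ A ∪ B
8 is in A ∪ B → True

8 ∈ A ∪ B


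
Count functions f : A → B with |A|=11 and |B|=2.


Each of |A| = 11 inputs maps to any of |B| = 2 outputs.
# functions = |B|^|A| = 2^11
= 2048

Number of functions = 2048


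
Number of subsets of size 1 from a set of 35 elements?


C(n,k) = n! / (k!(n-k)!)
C(35,1) = 35! / (1!34!)
= 35

C(35,1) = 35


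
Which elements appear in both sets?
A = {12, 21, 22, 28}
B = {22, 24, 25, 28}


A ∩ B = elements in both A and B
A = {12, 21, 22, 28}
B = {22, 24, 25, 28}
A ∩ B = {22, 28}

A ∩ B = {22, 28}


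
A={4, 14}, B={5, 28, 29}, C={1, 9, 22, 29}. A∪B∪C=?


A ∪ B = {4, 5, 14, 28, 29}
(A ∪ B) ∪ C = {1, 4, 5, 9, 14, 22, 28, 29}

A ∪ B ∪ C = {1, 4, 5, 9, 14, 22, 28, 29}


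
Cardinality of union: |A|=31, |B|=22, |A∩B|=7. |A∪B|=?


|A ∪ B| = |A| + |B| - |A ∩ B|
= 31 + 22 - 7
= 46

|A ∪ B| = 46


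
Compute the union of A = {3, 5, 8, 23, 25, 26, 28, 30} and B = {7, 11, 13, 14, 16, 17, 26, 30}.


A ∪ B = all elements in A or B (or both)
A = {3, 5, 8, 23, 25, 26, 28, 30}
B = {7, 11, 13, 14, 16, 17, 26, 30}
A ∪ B = {3, 5, 7, 8, 11, 13, 14, 16, 17, 23, 25, 26, 28, 30}

A ∪ B = {3, 5, 7, 8, 11, 13, 14, 16, 17, 23, 25, 26, 28, 30}


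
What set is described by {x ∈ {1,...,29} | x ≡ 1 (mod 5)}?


Checking each candidate:
Condition: x in {1,...,29} with x ≡ 1 (mod 5)
Result = {1, 6, 11, 16, 21, 26}

{1, 6, 11, 16, 21, 26}


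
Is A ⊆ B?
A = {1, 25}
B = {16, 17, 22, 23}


A ⊆ B means every element of A is in B.
Elements in A not in B: {1, 25}
So A ⊄ B.

No, A ⊄ B


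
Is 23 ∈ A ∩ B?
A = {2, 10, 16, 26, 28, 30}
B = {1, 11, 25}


A = {2, 10, 16, 26, 28, 30}, B = {1, 11, 25}
A ∩ B = elements in both A and B
A ∩ B = ∅
Checking if 23 ∈ A ∩ B
23 is not in A ∩ B → False

23 ∉ A ∩ B


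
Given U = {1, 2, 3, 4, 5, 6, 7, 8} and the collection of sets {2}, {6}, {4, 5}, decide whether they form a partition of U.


A partition requires: (1) non-empty parts, (2) pairwise disjoint, (3) union = U
Parts: {2}, {6}, {4, 5}
Union of parts: {2, 4, 5, 6}
U = {1, 2, 3, 4, 5, 6, 7, 8}
All non-empty? True
Pairwise disjoint? True
Covers U? False

No, not a valid partition


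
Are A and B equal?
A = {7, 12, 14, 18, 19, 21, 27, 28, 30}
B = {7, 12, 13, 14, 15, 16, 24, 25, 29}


Two sets are equal iff they have exactly the same elements.
A = {7, 12, 14, 18, 19, 21, 27, 28, 30}
B = {7, 12, 13, 14, 15, 16, 24, 25, 29}
Differences: {13, 15, 16, 18, 19, 21, 24, 25, 27, 28, 29, 30}
A ≠ B

No, A ≠ B


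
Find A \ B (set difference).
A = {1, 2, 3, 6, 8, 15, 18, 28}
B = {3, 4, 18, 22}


A \ B = elements in A but not in B
A = {1, 2, 3, 6, 8, 15, 18, 28}
B = {3, 4, 18, 22}
Remove from A any elements in B
A \ B = {1, 2, 6, 8, 15, 28}

A \ B = {1, 2, 6, 8, 15, 28}


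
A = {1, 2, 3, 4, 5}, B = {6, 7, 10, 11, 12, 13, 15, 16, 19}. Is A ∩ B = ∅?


Disjoint means A ∩ B = ∅.
A ∩ B = ∅
A ∩ B = ∅, so A and B are disjoint.

Yes, A and B are disjoint


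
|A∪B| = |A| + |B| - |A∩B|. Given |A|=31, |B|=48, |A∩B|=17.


|A ∪ B| = |A| + |B| - |A ∩ B|
= 31 + 48 - 17
= 62

|A ∪ B| = 62


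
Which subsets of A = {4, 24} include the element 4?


A subset of A contains 4 iff the remaining 1 elements form any subset of A \ {4}.
Count: 2^(n-1) = 2^1 = 2
Subsets containing 4: {4}, {4, 24}

Subsets containing 4 (2 total): {4}, {4, 24}


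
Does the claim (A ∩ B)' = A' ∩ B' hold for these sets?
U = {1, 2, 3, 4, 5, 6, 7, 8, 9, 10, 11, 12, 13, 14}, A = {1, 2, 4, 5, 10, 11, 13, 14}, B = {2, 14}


LHS: A ∩ B = {2, 14}
(A ∩ B)' = U \ (A ∩ B) = {1, 3, 4, 5, 6, 7, 8, 9, 10, 11, 12, 13}
A' = {3, 6, 7, 8, 9, 12}, B' = {1, 3, 4, 5, 6, 7, 8, 9, 10, 11, 12, 13}
Claimed RHS: A' ∩ B' = {3, 6, 7, 8, 9, 12}
Identity is INVALID: LHS = {1, 3, 4, 5, 6, 7, 8, 9, 10, 11, 12, 13} but the RHS claimed here equals {3, 6, 7, 8, 9, 12}. The correct form is (A ∩ B)' = A' ∪ B'.

Identity is invalid: (A ∩ B)' = {1, 3, 4, 5, 6, 7, 8, 9, 10, 11, 12, 13} but A' ∩ B' = {3, 6, 7, 8, 9, 12}. The correct De Morgan law is (A ∩ B)' = A' ∪ B'.


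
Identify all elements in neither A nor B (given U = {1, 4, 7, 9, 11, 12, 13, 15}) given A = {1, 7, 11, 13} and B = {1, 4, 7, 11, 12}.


A = {1, 7, 11, 13}
B = {1, 4, 7, 11, 12}
Region: in neither A nor B (given U = {1, 4, 7, 9, 11, 12, 13, 15})
Elements: {9, 15}

Elements in neither A nor B (given U = {1, 4, 7, 9, 11, 12, 13, 15}): {9, 15}


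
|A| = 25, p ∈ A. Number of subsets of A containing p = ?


Subsets of A containing p correspond to subsets of A \ {p}, which has 24 elements.
Count = 2^(n-1) = 2^24
= 16777216

Number of subsets containing p = 16777216


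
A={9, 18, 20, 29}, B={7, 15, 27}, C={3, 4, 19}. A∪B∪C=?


A ∪ B = {7, 9, 15, 18, 20, 27, 29}
(A ∪ B) ∪ C = {3, 4, 7, 9, 15, 18, 19, 20, 27, 29}

A ∪ B ∪ C = {3, 4, 7, 9, 15, 18, 19, 20, 27, 29}


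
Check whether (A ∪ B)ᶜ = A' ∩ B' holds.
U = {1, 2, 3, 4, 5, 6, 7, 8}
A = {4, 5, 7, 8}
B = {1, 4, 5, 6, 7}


LHS: A ∪ B = {1, 4, 5, 6, 7, 8}
(A ∪ B)' = U \ (A ∪ B) = {2, 3}
A' = {1, 2, 3, 6}, B' = {2, 3, 8}
Claimed RHS: A' ∩ B' = {2, 3}
Identity is VALID: LHS = RHS = {2, 3} ✓

Identity is valid. (A ∪ B)' = A' ∩ B' = {2, 3}


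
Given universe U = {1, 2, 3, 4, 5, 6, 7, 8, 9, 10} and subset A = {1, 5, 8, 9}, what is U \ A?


Aᶜ = U \ A = elements in U but not in A
U = {1, 2, 3, 4, 5, 6, 7, 8, 9, 10}
A = {1, 5, 8, 9}
Aᶜ = {2, 3, 4, 6, 7, 10}

Aᶜ = {2, 3, 4, 6, 7, 10}


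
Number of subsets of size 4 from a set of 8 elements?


C(n,k) = n! / (k!(n-k)!)
C(8,4) = 8! / (4!4!)
= 70

C(8,4) = 70


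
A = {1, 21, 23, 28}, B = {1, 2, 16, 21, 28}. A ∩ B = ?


A ∩ B = elements in both A and B
A = {1, 21, 23, 28}
B = {1, 2, 16, 21, 28}
A ∩ B = {1, 21, 28}

A ∩ B = {1, 21, 28}


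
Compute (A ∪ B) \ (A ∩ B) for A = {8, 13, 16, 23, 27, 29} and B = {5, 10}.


A △ B = (A \ B) ∪ (B \ A) = elements in exactly one of A or B
A \ B = {8, 13, 16, 23, 27, 29}
B \ A = {5, 10}
A △ B = {5, 8, 10, 13, 16, 23, 27, 29}

A △ B = {5, 8, 10, 13, 16, 23, 27, 29}


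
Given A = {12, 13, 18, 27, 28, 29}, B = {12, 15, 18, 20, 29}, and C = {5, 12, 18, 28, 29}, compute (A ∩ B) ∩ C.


A ∩ B = {12, 18, 29}
(A ∩ B) ∩ C = {12, 18, 29}

A ∩ B ∩ C = {12, 18, 29}


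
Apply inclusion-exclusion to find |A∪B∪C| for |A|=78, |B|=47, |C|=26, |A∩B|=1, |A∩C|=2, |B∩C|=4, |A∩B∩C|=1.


|A∪B∪C| = |A|+|B|+|C| - |A∩B|-|A∩C|-|B∩C| + |A∩B∩C|
= 78+47+26 - 1-2-4 + 1
= 151 - 7 + 1
= 145

|A ∪ B ∪ C| = 145


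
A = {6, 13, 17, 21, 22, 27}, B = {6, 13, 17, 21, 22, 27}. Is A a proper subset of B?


A ⊂ B requires: A ⊆ B AND A ≠ B.
A ⊆ B? Yes
A = B? Yes
A = B, so A is not a PROPER subset.

No, A is not a proper subset of B


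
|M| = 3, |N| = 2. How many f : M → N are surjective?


n = |M| = 3, k = |N| = 2. Surjections via inclusion-exclusion:
S(n,k) = Σ(-1)^i × C(k,i) × (k-i)^n, i=0 to k
i=0: (-1)^0×C(2,0)×2^3 = 8
i=1: (-1)^1×C(2,1)×1^3 = -2
i=2: (-1)^2×C(2,2)×0^3 = 0
Total = 6

Number of surjections = 6


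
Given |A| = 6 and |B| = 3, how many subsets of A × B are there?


A relation from A to B is any subset of A × B.
|A × B| = 6 × 3 = 18
# relations = 2^|A × B| = 2^18 = 262144

Number of relations = 262144


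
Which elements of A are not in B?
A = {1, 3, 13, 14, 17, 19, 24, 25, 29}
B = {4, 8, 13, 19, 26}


A \ B = elements in A but not in B
A = {1, 3, 13, 14, 17, 19, 24, 25, 29}
B = {4, 8, 13, 19, 26}
Remove from A any elements in B
A \ B = {1, 3, 14, 17, 24, 25, 29}

A \ B = {1, 3, 14, 17, 24, 25, 29}


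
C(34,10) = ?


C(n,k) = n! / (k!(n-k)!)
C(34,10) = 34! / (10!24!)
= 131128140

C(34,10) = 131128140


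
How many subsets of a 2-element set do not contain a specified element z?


Subsets of A avoiding z are subsets of A \ {z}, which has 1 elements.
Count = 2^(n-1) = 2^1
= 2

Number of subsets avoiding z = 2


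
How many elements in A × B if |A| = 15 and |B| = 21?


|A × B| = |A| × |B|
= 15 × 21
= 315

|A × B| = 315


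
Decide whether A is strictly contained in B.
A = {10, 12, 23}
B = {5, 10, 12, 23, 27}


A ⊂ B requires: A ⊆ B AND A ≠ B.
A ⊆ B? Yes
A = B? No
A ⊂ B: Yes (A is a proper subset of B)

Yes, A ⊂ B


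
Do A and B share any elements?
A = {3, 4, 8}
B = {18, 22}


Disjoint means A ∩ B = ∅.
A ∩ B = ∅
A ∩ B = ∅, so A and B are disjoint.

No — A and B share no elements (A ∩ B = ∅), so they are disjoint


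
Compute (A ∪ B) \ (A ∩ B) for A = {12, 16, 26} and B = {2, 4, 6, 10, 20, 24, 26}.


A △ B = (A \ B) ∪ (B \ A) = elements in exactly one of A or B
A \ B = {12, 16}
B \ A = {2, 4, 6, 10, 20, 24}
A △ B = {2, 4, 6, 10, 12, 16, 20, 24}

A △ B = {2, 4, 6, 10, 12, 16, 20, 24}


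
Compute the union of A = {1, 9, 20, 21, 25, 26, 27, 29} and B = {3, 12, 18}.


A ∪ B = all elements in A or B (or both)
A = {1, 9, 20, 21, 25, 26, 27, 29}
B = {3, 12, 18}
A ∪ B = {1, 3, 9, 12, 18, 20, 21, 25, 26, 27, 29}

A ∪ B = {1, 3, 9, 12, 18, 20, 21, 25, 26, 27, 29}


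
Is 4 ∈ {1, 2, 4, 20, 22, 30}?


A = {1, 2, 4, 20, 22, 30}
Checking if 4 is in A
4 is in A → True

4 ∈ A


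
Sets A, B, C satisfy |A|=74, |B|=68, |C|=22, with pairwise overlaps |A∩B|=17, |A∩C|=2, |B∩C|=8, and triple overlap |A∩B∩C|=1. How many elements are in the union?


|A∪B∪C| = |A|+|B|+|C| - |A∩B|-|A∩C|-|B∩C| + |A∩B∩C|
= 74+68+22 - 17-2-8 + 1
= 164 - 27 + 1
= 138

|A ∪ B ∪ C| = 138


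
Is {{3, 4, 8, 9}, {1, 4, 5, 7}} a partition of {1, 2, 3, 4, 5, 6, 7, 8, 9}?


A partition requires: (1) non-empty parts, (2) pairwise disjoint, (3) union = U
Parts: {3, 4, 8, 9}, {1, 4, 5, 7}
Union of parts: {1, 3, 4, 5, 7, 8, 9}
U = {1, 2, 3, 4, 5, 6, 7, 8, 9}
All non-empty? True
Pairwise disjoint? False
Covers U? False

No, not a valid partition


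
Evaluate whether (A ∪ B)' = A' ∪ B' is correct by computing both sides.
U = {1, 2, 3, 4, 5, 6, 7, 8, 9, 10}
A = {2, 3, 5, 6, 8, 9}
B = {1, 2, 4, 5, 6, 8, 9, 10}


LHS: A ∪ B = {1, 2, 3, 4, 5, 6, 8, 9, 10}
(A ∪ B)' = U \ (A ∪ B) = {7}
A' = {1, 4, 7, 10}, B' = {3, 7}
Claimed RHS: A' ∪ B' = {1, 3, 4, 7, 10}
Identity is INVALID: LHS = {7} but the RHS claimed here equals {1, 3, 4, 7, 10}. The correct form is (A ∪ B)' = A' ∩ B'.

Identity is invalid: (A ∪ B)' = {7} but A' ∪ B' = {1, 3, 4, 7, 10}. The correct De Morgan law is (A ∪ B)' = A' ∩ B'.


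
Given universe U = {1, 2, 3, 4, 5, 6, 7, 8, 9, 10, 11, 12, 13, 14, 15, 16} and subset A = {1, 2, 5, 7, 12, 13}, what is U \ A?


Aᶜ = U \ A = elements in U but not in A
U = {1, 2, 3, 4, 5, 6, 7, 8, 9, 10, 11, 12, 13, 14, 15, 16}
A = {1, 2, 5, 7, 12, 13}
Aᶜ = {3, 4, 6, 8, 9, 10, 11, 14, 15, 16}

Aᶜ = {3, 4, 6, 8, 9, 10, 11, 14, 15, 16}


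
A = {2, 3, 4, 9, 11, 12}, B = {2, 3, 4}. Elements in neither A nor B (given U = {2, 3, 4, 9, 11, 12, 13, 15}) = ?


A = {2, 3, 4, 9, 11, 12}
B = {2, 3, 4}
Region: in neither A nor B (given U = {2, 3, 4, 9, 11, 12, 13, 15})
Elements: {13, 15}

Elements in neither A nor B (given U = {2, 3, 4, 9, 11, 12, 13, 15}): {13, 15}


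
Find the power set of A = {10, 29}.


|A| = 2, so |P(A)| = 2^2 = 4
Enumerate subsets by cardinality (0 to 2):
∅, {10}, {29}, {10, 29}

P(A) has 4 subsets: ∅, {10}, {29}, {10, 29}


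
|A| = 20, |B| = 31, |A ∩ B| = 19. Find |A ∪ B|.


|A ∪ B| = |A| + |B| - |A ∩ B|
= 20 + 31 - 19
= 32

|A ∪ B| = 32


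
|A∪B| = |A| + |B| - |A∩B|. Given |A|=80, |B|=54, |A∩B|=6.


|A ∪ B| = |A| + |B| - |A ∩ B|
= 80 + 54 - 6
= 128

|A ∪ B| = 128


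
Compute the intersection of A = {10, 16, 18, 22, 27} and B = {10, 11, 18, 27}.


A ∩ B = elements in both A and B
A = {10, 16, 18, 22, 27}
B = {10, 11, 18, 27}
A ∩ B = {10, 18, 27}

A ∩ B = {10, 18, 27}


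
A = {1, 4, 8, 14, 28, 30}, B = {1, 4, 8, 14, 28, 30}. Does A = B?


Two sets are equal iff they have exactly the same elements.
A = {1, 4, 8, 14, 28, 30}
B = {1, 4, 8, 14, 28, 30}
Same elements → A = B

Yes, A = B


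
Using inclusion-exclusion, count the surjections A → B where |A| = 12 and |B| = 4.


n = |A| = 12, k = |B| = 4. Surjections via inclusion-exclusion:
S(n,k) = Σ(-1)^i × C(k,i) × (k-i)^n, i=0 to k
i=0: (-1)^0×C(4,0)×4^12 = 16777216
i=1: (-1)^1×C(4,1)×3^12 = -2125764
i=2: (-1)^2×C(4,2)×2^12 = 24576
i=3: (-1)^3×C(4,3)×1^12 = -4
i=4: (-1)^4×C(4,4)×0^12 = 0
Total = 14676024

Number of surjections = 14676024


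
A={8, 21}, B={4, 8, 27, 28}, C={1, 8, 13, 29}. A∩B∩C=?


A ∩ B = {8}
(A ∩ B) ∩ C = {8}

A ∩ B ∩ C = {8}


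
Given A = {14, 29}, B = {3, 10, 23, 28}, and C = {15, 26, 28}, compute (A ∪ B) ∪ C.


A ∪ B = {3, 10, 14, 23, 28, 29}
(A ∪ B) ∪ C = {3, 10, 14, 15, 23, 26, 28, 29}

A ∪ B ∪ C = {3, 10, 14, 15, 23, 26, 28, 29}


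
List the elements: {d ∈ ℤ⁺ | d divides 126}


Checking each candidate:
Condition: positive divisors of 126
Result = {1, 2, 3, 6, 7, 9, 14, 18, 21, 42, 63, 126}

{1, 2, 3, 6, 7, 9, 14, 18, 21, 42, 63, 126}


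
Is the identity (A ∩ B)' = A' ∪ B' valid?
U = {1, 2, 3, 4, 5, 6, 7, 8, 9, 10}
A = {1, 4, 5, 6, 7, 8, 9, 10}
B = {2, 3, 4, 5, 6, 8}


LHS: A ∩ B = {4, 5, 6, 8}
(A ∩ B)' = U \ (A ∩ B) = {1, 2, 3, 7, 9, 10}
A' = {2, 3}, B' = {1, 7, 9, 10}
Claimed RHS: A' ∪ B' = {1, 2, 3, 7, 9, 10}
Identity is VALID: LHS = RHS = {1, 2, 3, 7, 9, 10} ✓

Identity is valid. (A ∩ B)' = A' ∪ B' = {1, 2, 3, 7, 9, 10}


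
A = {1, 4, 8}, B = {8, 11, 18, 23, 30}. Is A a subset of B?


A ⊆ B means every element of A is in B.
Elements in A not in B: {1, 4}
So A ⊄ B.

No, A ⊄ B


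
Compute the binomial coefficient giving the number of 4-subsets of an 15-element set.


C(n,k) = n! / (k!(n-k)!)
C(15,4) = 15! / (4!11!)
= 1365

C(15,4) = 1365


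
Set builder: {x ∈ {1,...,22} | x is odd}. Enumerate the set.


Checking each candidate:
Condition: odd numbers in {1,...,22}
Result = {1, 3, 5, 7, 9, 11, 13, 15, 17, 19, 21}

{1, 3, 5, 7, 9, 11, 13, 15, 17, 19, 21}


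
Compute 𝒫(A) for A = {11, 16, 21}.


|A| = 3, so |P(A)| = 2^3 = 8
Enumerate subsets by cardinality (0 to 3):
∅, {11}, {16}, {21}, {11, 16}, {11, 21}, {16, 21}, {11, 16, 21}

P(A) has 8 subsets: ∅, {11}, {16}, {21}, {11, 16}, {11, 21}, {16, 21}, {11, 16, 21}


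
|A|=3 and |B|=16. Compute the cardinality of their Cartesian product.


|A × B| = |A| × |B|
= 3 × 16
= 48

|A × B| = 48


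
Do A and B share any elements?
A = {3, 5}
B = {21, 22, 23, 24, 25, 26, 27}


Disjoint means A ∩ B = ∅.
A ∩ B = ∅
A ∩ B = ∅, so A and B are disjoint.

No — A and B share no elements (A ∩ B = ∅), so they are disjoint


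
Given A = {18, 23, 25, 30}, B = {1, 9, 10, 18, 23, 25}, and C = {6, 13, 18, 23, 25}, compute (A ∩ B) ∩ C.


A ∩ B = {18, 23, 25}
(A ∩ B) ∩ C = {18, 23, 25}

A ∩ B ∩ C = {18, 23, 25}


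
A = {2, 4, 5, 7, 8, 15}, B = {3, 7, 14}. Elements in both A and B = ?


A = {2, 4, 5, 7, 8, 15}
B = {3, 7, 14}
Region: in both A and B
Elements: {7}

Elements in both A and B: {7}


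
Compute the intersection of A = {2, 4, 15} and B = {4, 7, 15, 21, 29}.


A ∩ B = elements in both A and B
A = {2, 4, 15}
B = {4, 7, 15, 21, 29}
A ∩ B = {4, 15}

A ∩ B = {4, 15}


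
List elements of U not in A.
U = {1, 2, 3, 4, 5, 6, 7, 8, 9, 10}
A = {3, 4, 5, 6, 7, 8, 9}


Aᶜ = U \ A = elements in U but not in A
U = {1, 2, 3, 4, 5, 6, 7, 8, 9, 10}
A = {3, 4, 5, 6, 7, 8, 9}
Aᶜ = {1, 2, 10}

Aᶜ = {1, 2, 10}


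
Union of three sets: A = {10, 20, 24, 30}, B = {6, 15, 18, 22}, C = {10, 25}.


A ∪ B = {6, 10, 15, 18, 20, 22, 24, 30}
(A ∪ B) ∪ C = {6, 10, 15, 18, 20, 22, 24, 25, 30}

A ∪ B ∪ C = {6, 10, 15, 18, 20, 22, 24, 25, 30}


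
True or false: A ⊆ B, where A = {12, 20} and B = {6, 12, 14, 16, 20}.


A ⊆ B means every element of A is in B.
All elements of A are in B.
So A ⊆ B.

Yes, A ⊆ B


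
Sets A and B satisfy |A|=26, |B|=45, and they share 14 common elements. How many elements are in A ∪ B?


|A ∪ B| = |A| + |B| - |A ∩ B|
= 26 + 45 - 14
= 57

|A ∪ B| = 57


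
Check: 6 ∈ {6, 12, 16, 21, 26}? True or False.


A = {6, 12, 16, 21, 26}
Checking if 6 is in A
6 is in A → True

6 ∈ A


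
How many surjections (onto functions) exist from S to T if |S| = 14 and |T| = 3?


n = |S| = 14, k = |T| = 3. Surjections via inclusion-exclusion:
S(n,k) = Σ(-1)^i × C(k,i) × (k-i)^n, i=0 to k
i=0: (-1)^0×C(3,0)×3^14 = 4782969
i=1: (-1)^1×C(3,1)×2^14 = -49152
i=2: (-1)^2×C(3,2)×1^14 = 3
i=3: (-1)^3×C(3,3)×0^14 = 0
Total = 4733820

Number of surjections = 4733820


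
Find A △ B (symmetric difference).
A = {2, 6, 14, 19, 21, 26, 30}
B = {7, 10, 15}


A △ B = (A \ B) ∪ (B \ A) = elements in exactly one of A or B
A \ B = {2, 6, 14, 19, 21, 26, 30}
B \ A = {7, 10, 15}
A △ B = {2, 6, 7, 10, 14, 15, 19, 21, 26, 30}

A △ B = {2, 6, 7, 10, 14, 15, 19, 21, 26, 30}


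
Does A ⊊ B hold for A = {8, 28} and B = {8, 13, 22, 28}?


A ⊂ B requires: A ⊆ B AND A ≠ B.
A ⊆ B? Yes
A = B? No
A ⊂ B: Yes (A is a proper subset of B)

Yes, A ⊂ B


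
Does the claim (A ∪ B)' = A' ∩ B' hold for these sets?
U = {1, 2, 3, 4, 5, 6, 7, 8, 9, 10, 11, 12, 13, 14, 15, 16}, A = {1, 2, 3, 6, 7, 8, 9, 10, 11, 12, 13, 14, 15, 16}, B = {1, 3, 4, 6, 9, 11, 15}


LHS: A ∪ B = {1, 2, 3, 4, 6, 7, 8, 9, 10, 11, 12, 13, 14, 15, 16}
(A ∪ B)' = U \ (A ∪ B) = {5}
A' = {4, 5}, B' = {2, 5, 7, 8, 10, 12, 13, 14, 16}
Claimed RHS: A' ∩ B' = {5}
Identity is VALID: LHS = RHS = {5} ✓

Identity is valid. (A ∪ B)' = A' ∩ B' = {5}


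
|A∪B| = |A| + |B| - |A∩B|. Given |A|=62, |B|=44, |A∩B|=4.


|A ∪ B| = |A| + |B| - |A ∩ B|
= 62 + 44 - 4
= 102

|A ∪ B| = 102


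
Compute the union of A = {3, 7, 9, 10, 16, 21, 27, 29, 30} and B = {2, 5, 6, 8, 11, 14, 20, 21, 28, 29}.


A ∪ B = all elements in A or B (or both)
A = {3, 7, 9, 10, 16, 21, 27, 29, 30}
B = {2, 5, 6, 8, 11, 14, 20, 21, 28, 29}
A ∪ B = {2, 3, 5, 6, 7, 8, 9, 10, 11, 14, 16, 20, 21, 27, 28, 29, 30}

A ∪ B = {2, 3, 5, 6, 7, 8, 9, 10, 11, 14, 16, 20, 21, 27, 28, 29, 30}


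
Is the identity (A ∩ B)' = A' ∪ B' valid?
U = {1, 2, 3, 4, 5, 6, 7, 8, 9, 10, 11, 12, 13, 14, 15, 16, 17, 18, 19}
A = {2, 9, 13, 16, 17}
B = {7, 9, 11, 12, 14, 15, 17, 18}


LHS: A ∩ B = {9, 17}
(A ∩ B)' = U \ (A ∩ B) = {1, 2, 3, 4, 5, 6, 7, 8, 10, 11, 12, 13, 14, 15, 16, 18, 19}
A' = {1, 3, 4, 5, 6, 7, 8, 10, 11, 12, 14, 15, 18, 19}, B' = {1, 2, 3, 4, 5, 6, 8, 10, 13, 16, 19}
Claimed RHS: A' ∪ B' = {1, 2, 3, 4, 5, 6, 7, 8, 10, 11, 12, 13, 14, 15, 16, 18, 19}
Identity is VALID: LHS = RHS = {1, 2, 3, 4, 5, 6, 7, 8, 10, 11, 12, 13, 14, 15, 16, 18, 19} ✓

Identity is valid. (A ∩ B)' = A' ∪ B' = {1, 2, 3, 4, 5, 6, 7, 8, 10, 11, 12, 13, 14, 15, 16, 18, 19}


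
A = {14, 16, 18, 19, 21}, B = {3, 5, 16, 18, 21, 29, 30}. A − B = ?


A \ B = elements in A but not in B
A = {14, 16, 18, 19, 21}
B = {3, 5, 16, 18, 21, 29, 30}
Remove from A any elements in B
A \ B = {14, 19}

A \ B = {14, 19}


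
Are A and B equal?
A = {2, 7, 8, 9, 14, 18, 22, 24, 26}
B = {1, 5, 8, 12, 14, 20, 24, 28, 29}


Two sets are equal iff they have exactly the same elements.
A = {2, 7, 8, 9, 14, 18, 22, 24, 26}
B = {1, 5, 8, 12, 14, 20, 24, 28, 29}
Differences: {1, 2, 5, 7, 9, 12, 18, 20, 22, 26, 28, 29}
A ≠ B

No, A ≠ B


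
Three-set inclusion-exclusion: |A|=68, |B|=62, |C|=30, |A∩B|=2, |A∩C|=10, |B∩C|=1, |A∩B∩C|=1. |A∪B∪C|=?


|A∪B∪C| = |A|+|B|+|C| - |A∩B|-|A∩C|-|B∩C| + |A∩B∩C|
= 68+62+30 - 2-10-1 + 1
= 160 - 13 + 1
= 148

|A ∪ B ∪ C| = 148


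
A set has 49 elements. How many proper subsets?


Total subsets = 2^n = 2^49 = 562949953421312
Proper subsets exclude the set itself: 2^n - 1
= 562949953421312 - 1
= 562949953421311

Number of proper subsets = 562949953421311


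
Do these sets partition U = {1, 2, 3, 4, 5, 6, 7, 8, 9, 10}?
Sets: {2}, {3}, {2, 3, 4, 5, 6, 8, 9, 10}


A partition requires: (1) non-empty parts, (2) pairwise disjoint, (3) union = U
Parts: {2}, {3}, {2, 3, 4, 5, 6, 8, 9, 10}
Union of parts: {2, 3, 4, 5, 6, 8, 9, 10}
U = {1, 2, 3, 4, 5, 6, 7, 8, 9, 10}
All non-empty? True
Pairwise disjoint? False
Covers U? False

No, not a valid partition


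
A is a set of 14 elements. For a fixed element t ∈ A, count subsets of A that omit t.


Subsets of A avoiding t are subsets of A \ {t}, which has 13 elements.
Count = 2^(n-1) = 2^13
= 8192

Number of subsets avoiding t = 8192


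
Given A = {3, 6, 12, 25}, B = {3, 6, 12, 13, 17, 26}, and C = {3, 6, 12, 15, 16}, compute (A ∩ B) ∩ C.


A ∩ B = {3, 6, 12}
(A ∩ B) ∩ C = {3, 6, 12}

A ∩ B ∩ C = {3, 6, 12}


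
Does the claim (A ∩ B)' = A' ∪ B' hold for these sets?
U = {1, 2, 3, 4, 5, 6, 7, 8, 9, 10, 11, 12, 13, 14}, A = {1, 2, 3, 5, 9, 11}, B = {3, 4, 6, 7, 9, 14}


LHS: A ∩ B = {3, 9}
(A ∩ B)' = U \ (A ∩ B) = {1, 2, 4, 5, 6, 7, 8, 10, 11, 12, 13, 14}
A' = {4, 6, 7, 8, 10, 12, 13, 14}, B' = {1, 2, 5, 8, 10, 11, 12, 13}
Claimed RHS: A' ∪ B' = {1, 2, 4, 5, 6, 7, 8, 10, 11, 12, 13, 14}
Identity is VALID: LHS = RHS = {1, 2, 4, 5, 6, 7, 8, 10, 11, 12, 13, 14} ✓

Identity is valid. (A ∩ B)' = A' ∪ B' = {1, 2, 4, 5, 6, 7, 8, 10, 11, 12, 13, 14}


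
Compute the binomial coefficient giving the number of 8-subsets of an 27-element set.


C(n,k) = n! / (k!(n-k)!)
C(27,8) = 27! / (8!19!)
= 2220075

C(27,8) = 2220075


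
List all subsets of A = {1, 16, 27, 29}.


|A| = 4, so |P(A)| = 2^4 = 16
Enumerate subsets by cardinality (0 to 4):
∅, {1}, {16}, {27}, {29}, {1, 16}, {1, 27}, {1, 29}, {16, 27}, {16, 29}, {27, 29}, {1, 16, 27}, {1, 16, 29}, {1, 27, 29}, {16, 27, 29}, {1, 16, 27, 29}

P(A) has 16 subsets: ∅, {1}, {16}, {27}, {29}, {1, 16}, {1, 27}, {1, 29}, {16, 27}, {16, 29}, {27, 29}, {1, 16, 27}, {1, 16, 29}, {1, 27, 29}, {16, 27, 29}, {1, 16, 27, 29}


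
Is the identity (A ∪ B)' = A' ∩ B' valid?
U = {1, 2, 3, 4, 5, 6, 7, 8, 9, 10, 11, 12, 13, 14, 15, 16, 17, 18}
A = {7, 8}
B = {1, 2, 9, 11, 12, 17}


LHS: A ∪ B = {1, 2, 7, 8, 9, 11, 12, 17}
(A ∪ B)' = U \ (A ∪ B) = {3, 4, 5, 6, 10, 13, 14, 15, 16, 18}
A' = {1, 2, 3, 4, 5, 6, 9, 10, 11, 12, 13, 14, 15, 16, 17, 18}, B' = {3, 4, 5, 6, 7, 8, 10, 13, 14, 15, 16, 18}
Claimed RHS: A' ∩ B' = {3, 4, 5, 6, 10, 13, 14, 15, 16, 18}
Identity is VALID: LHS = RHS = {3, 4, 5, 6, 10, 13, 14, 15, 16, 18} ✓

Identity is valid. (A ∪ B)' = A' ∩ B' = {3, 4, 5, 6, 10, 13, 14, 15, 16, 18}


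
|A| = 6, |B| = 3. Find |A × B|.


|A × B| = |A| × |B|
= 6 × 3
= 18

|A × B| = 18


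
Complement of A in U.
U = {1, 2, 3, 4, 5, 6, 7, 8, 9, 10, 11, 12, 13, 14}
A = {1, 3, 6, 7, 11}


Aᶜ = U \ A = elements in U but not in A
U = {1, 2, 3, 4, 5, 6, 7, 8, 9, 10, 11, 12, 13, 14}
A = {1, 3, 6, 7, 11}
Aᶜ = {2, 4, 5, 8, 9, 10, 12, 13, 14}

Aᶜ = {2, 4, 5, 8, 9, 10, 12, 13, 14}


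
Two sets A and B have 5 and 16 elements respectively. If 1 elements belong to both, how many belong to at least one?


|A ∪ B| = |A| + |B| - |A ∩ B|
= 5 + 16 - 1
= 20

|A ∪ B| = 20


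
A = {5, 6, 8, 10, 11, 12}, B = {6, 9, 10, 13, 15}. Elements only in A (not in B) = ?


A = {5, 6, 8, 10, 11, 12}
B = {6, 9, 10, 13, 15}
Region: only in A (not in B)
Elements: {5, 8, 11, 12}

Elements only in A (not in B): {5, 8, 11, 12}


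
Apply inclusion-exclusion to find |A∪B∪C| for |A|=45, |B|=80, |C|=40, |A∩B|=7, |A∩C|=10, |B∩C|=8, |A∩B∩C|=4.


|A∪B∪C| = |A|+|B|+|C| - |A∩B|-|A∩C|-|B∩C| + |A∩B∩C|
= 45+80+40 - 7-10-8 + 4
= 165 - 25 + 4
= 144

|A ∪ B ∪ C| = 144


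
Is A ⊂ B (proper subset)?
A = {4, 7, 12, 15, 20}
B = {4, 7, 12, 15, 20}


A ⊂ B requires: A ⊆ B AND A ≠ B.
A ⊆ B? Yes
A = B? Yes
A = B, so A is not a PROPER subset.

No, A is not a proper subset of B


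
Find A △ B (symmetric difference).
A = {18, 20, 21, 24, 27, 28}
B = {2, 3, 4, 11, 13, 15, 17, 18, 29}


A △ B = (A \ B) ∪ (B \ A) = elements in exactly one of A or B
A \ B = {20, 21, 24, 27, 28}
B \ A = {2, 3, 4, 11, 13, 15, 17, 29}
A △ B = {2, 3, 4, 11, 13, 15, 17, 20, 21, 24, 27, 28, 29}

A △ B = {2, 3, 4, 11, 13, 15, 17, 20, 21, 24, 27, 28, 29}


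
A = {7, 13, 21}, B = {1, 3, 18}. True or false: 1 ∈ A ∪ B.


A = {7, 13, 21}, B = {1, 3, 18}
A ∪ B = all elements in A or B
A ∪ B = {1, 3, 7, 13, 18, 21}
Checking if 1 ∈ A ∪ B
1 is in A ∪ B → True

1 ∈ A ∪ B


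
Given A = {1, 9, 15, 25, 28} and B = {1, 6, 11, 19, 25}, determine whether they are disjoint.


Disjoint means A ∩ B = ∅.
A ∩ B = {1, 25}
A ∩ B ≠ ∅, so A and B are NOT disjoint.

No, A and B are not disjoint (A ∩ B = {1, 25})


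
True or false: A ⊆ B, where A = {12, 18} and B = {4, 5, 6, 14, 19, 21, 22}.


A ⊆ B means every element of A is in B.
Elements in A not in B: {12, 18}
So A ⊄ B.

No, A ⊄ B


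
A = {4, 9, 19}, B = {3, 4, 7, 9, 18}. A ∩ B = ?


A ∩ B = elements in both A and B
A = {4, 9, 19}
B = {3, 4, 7, 9, 18}
A ∩ B = {4, 9}

A ∩ B = {4, 9}


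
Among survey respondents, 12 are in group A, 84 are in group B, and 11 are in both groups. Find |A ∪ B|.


|A ∪ B| = |A| + |B| - |A ∩ B|
= 12 + 84 - 11
= 85

|A ∪ B| = 85


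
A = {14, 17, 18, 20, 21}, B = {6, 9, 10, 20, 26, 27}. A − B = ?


A \ B = elements in A but not in B
A = {14, 17, 18, 20, 21}
B = {6, 9, 10, 20, 26, 27}
Remove from A any elements in B
A \ B = {14, 17, 18, 21}

A \ B = {14, 17, 18, 21}


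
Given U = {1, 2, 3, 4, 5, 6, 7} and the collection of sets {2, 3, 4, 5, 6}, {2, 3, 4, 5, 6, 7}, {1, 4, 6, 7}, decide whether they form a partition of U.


A partition requires: (1) non-empty parts, (2) pairwise disjoint, (3) union = U
Parts: {2, 3, 4, 5, 6}, {2, 3, 4, 5, 6, 7}, {1, 4, 6, 7}
Union of parts: {1, 2, 3, 4, 5, 6, 7}
U = {1, 2, 3, 4, 5, 6, 7}
All non-empty? True
Pairwise disjoint? False
Covers U? True

No, not a valid partition


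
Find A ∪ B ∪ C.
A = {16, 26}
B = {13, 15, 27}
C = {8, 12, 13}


A ∪ B = {13, 15, 16, 26, 27}
(A ∪ B) ∪ C = {8, 12, 13, 15, 16, 26, 27}

A ∪ B ∪ C = {8, 12, 13, 15, 16, 26, 27}


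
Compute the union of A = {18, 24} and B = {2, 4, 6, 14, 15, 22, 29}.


A ∪ B = all elements in A or B (or both)
A = {18, 24}
B = {2, 4, 6, 14, 15, 22, 29}
A ∪ B = {2, 4, 6, 14, 15, 18, 22, 24, 29}

A ∪ B = {2, 4, 6, 14, 15, 18, 22, 24, 29}


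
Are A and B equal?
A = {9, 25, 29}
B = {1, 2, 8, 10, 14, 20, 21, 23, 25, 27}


Two sets are equal iff they have exactly the same elements.
A = {9, 25, 29}
B = {1, 2, 8, 10, 14, 20, 21, 23, 25, 27}
Differences: {1, 2, 8, 9, 10, 14, 20, 21, 23, 27, 29}
A ≠ B

No, A ≠ B


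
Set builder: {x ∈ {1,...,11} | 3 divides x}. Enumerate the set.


Checking each candidate:
Condition: multiples of 3 in {1,...,11}
Result = {3, 6, 9}

{3, 6, 9}


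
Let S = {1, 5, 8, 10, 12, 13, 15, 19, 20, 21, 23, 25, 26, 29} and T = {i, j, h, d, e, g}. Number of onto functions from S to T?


n = |S| = 14, k = |T| = 6. Surjections via inclusion-exclusion:
S(n,k) = Σ(-1)^i × C(k,i) × (k-i)^n, i=0 to k
i=0: (-1)^0×C(6,0)×6^14 = 78364164096
i=1: (-1)^1×C(6,1)×5^14 = -36621093750
i=2: (-1)^2×C(6,2)×4^14 = 4026531840
i=3: (-1)^3×C(6,3)×3^14 = -95659380
i=4: (-1)^4×C(6,4)×2^14 = 245760
i=5: (-1)^5×C(6,5)×1^14 = -6
i=6: (-1)^6×C(6,6)×0^14 = 0
Total = 45674188560

Number of surjections = 45674188560


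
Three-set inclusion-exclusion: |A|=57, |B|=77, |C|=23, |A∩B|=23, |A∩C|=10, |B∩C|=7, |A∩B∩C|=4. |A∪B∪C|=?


|A∪B∪C| = |A|+|B|+|C| - |A∩B|-|A∩C|-|B∩C| + |A∩B∩C|
= 57+77+23 - 23-10-7 + 4
= 157 - 40 + 4
= 121

|A ∪ B ∪ C| = 121


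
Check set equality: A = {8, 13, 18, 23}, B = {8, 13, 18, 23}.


Two sets are equal iff they have exactly the same elements.
A = {8, 13, 18, 23}
B = {8, 13, 18, 23}
Same elements → A = B

Yes, A = B


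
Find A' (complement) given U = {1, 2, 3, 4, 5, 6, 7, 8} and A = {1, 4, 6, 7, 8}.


Aᶜ = U \ A = elements in U but not in A
U = {1, 2, 3, 4, 5, 6, 7, 8}
A = {1, 4, 6, 7, 8}
Aᶜ = {2, 3, 5}

Aᶜ = {2, 3, 5}


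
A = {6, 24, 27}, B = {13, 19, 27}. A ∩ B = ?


A ∩ B = elements in both A and B
A = {6, 24, 27}
B = {13, 19, 27}
A ∩ B = {27}

A ∩ B = {27}


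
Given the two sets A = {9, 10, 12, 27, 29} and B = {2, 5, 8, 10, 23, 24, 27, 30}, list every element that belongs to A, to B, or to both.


A ∪ B = all elements in A or B (or both)
A = {9, 10, 12, 27, 29}
B = {2, 5, 8, 10, 23, 24, 27, 30}
A ∪ B = {2, 5, 8, 9, 10, 12, 23, 24, 27, 29, 30}

A ∪ B = {2, 5, 8, 9, 10, 12, 23, 24, 27, 29, 30}


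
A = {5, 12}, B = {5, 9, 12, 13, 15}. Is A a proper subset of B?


A ⊂ B requires: A ⊆ B AND A ≠ B.
A ⊆ B? Yes
A = B? No
A ⊂ B: Yes (A is a proper subset of B)

Yes, A ⊂ B


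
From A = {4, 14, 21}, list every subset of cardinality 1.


|A| = 3, so A has C(3,1) = 3 subsets of size 1.
Enumerate by choosing 1 elements from A at a time:
{4}, {14}, {21}

1-element subsets (3 total): {4}, {14}, {21}


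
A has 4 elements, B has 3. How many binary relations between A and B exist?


A relation from A to B is any subset of A × B.
|A × B| = 4 × 3 = 12
# relations = 2^|A × B| = 2^12 = 4096

Number of relations = 4096


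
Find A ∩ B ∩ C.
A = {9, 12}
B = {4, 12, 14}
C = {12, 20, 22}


A ∩ B = {12}
(A ∩ B) ∩ C = {12}

A ∩ B ∩ C = {12}


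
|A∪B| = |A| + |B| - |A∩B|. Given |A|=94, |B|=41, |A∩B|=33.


|A ∪ B| = |A| + |B| - |A ∩ B|
= 94 + 41 - 33
= 102

|A ∪ B| = 102


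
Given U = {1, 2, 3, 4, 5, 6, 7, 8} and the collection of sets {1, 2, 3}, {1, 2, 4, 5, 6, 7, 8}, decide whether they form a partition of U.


A partition requires: (1) non-empty parts, (2) pairwise disjoint, (3) union = U
Parts: {1, 2, 3}, {1, 2, 4, 5, 6, 7, 8}
Union of parts: {1, 2, 3, 4, 5, 6, 7, 8}
U = {1, 2, 3, 4, 5, 6, 7, 8}
All non-empty? True
Pairwise disjoint? False
Covers U? True

No, not a valid partition


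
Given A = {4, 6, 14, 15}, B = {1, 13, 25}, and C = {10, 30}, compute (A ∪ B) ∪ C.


A ∪ B = {1, 4, 6, 13, 14, 15, 25}
(A ∪ B) ∪ C = {1, 4, 6, 10, 13, 14, 15, 25, 30}

A ∪ B ∪ C = {1, 4, 6, 10, 13, 14, 15, 25, 30}


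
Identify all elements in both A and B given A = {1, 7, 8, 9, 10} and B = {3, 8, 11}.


A = {1, 7, 8, 9, 10}
B = {3, 8, 11}
Region: in both A and B
Elements: {8}

Elements in both A and B: {8}


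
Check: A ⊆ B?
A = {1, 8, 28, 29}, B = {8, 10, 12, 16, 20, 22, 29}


A ⊆ B means every element of A is in B.
Elements in A not in B: {1, 28}
So A ⊄ B.

No, A ⊄ B


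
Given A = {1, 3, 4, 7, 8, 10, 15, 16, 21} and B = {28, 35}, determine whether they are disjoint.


Disjoint means A ∩ B = ∅.
A ∩ B = ∅
A ∩ B = ∅, so A and B are disjoint.

Yes, A and B are disjoint


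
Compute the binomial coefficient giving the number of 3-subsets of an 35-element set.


C(n,k) = n! / (k!(n-k)!)
C(35,3) = 35! / (3!32!)
= 6545

C(35,3) = 6545


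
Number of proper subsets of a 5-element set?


Total subsets = 2^n = 2^5 = 32
Proper subsets exclude the set itself: 2^n - 1
= 32 - 1
= 31

Number of proper subsets = 31


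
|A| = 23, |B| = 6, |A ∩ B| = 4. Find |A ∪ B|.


|A ∪ B| = |A| + |B| - |A ∩ B|
= 23 + 6 - 4
= 25

|A ∪ B| = 25


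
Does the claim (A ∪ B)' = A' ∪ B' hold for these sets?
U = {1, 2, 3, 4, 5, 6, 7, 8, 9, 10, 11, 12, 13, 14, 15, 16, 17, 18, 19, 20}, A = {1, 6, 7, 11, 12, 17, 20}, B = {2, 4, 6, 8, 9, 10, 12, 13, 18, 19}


LHS: A ∪ B = {1, 2, 4, 6, 7, 8, 9, 10, 11, 12, 13, 17, 18, 19, 20}
(A ∪ B)' = U \ (A ∪ B) = {3, 5, 14, 15, 16}
A' = {2, 3, 4, 5, 8, 9, 10, 13, 14, 15, 16, 18, 19}, B' = {1, 3, 5, 7, 11, 14, 15, 16, 17, 20}
Claimed RHS: A' ∪ B' = {1, 2, 3, 4, 5, 7, 8, 9, 10, 11, 13, 14, 15, 16, 17, 18, 19, 20}
Identity is INVALID: LHS = {3, 5, 14, 15, 16} but the RHS claimed here equals {1, 2, 3, 4, 5, 7, 8, 9, 10, 11, 13, 14, 15, 16, 17, 18, 19, 20}. The correct form is (A ∪ B)' = A' ∩ B'.

Identity is invalid: (A ∪ B)' = {3, 5, 14, 15, 16} but A' ∪ B' = {1, 2, 3, 4, 5, 7, 8, 9, 10, 11, 13, 14, 15, 16, 17, 18, 19, 20}. The correct De Morgan law is (A ∪ B)' = A' ∩ B'.


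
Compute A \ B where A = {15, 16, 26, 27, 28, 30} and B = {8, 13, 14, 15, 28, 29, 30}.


A \ B = elements in A but not in B
A = {15, 16, 26, 27, 28, 30}
B = {8, 13, 14, 15, 28, 29, 30}
Remove from A any elements in B
A \ B = {16, 26, 27}

A \ B = {16, 26, 27}


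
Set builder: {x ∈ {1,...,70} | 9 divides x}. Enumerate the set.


Checking each candidate:
Condition: multiples of 9 in {1,...,70}
Result = {9, 18, 27, 36, 45, 54, 63}

{9, 18, 27, 36, 45, 54, 63}


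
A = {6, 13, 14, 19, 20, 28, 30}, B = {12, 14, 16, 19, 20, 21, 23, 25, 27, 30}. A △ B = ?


A △ B = (A \ B) ∪ (B \ A) = elements in exactly one of A or B
A \ B = {6, 13, 28}
B \ A = {12, 16, 21, 23, 25, 27}
A △ B = {6, 12, 13, 16, 21, 23, 25, 27, 28}

A △ B = {6, 12, 13, 16, 21, 23, 25, 27, 28}


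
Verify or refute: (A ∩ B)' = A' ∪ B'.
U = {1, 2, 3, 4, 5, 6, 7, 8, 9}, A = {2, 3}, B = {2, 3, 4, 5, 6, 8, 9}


LHS: A ∩ B = {2, 3}
(A ∩ B)' = U \ (A ∩ B) = {1, 4, 5, 6, 7, 8, 9}
A' = {1, 4, 5, 6, 7, 8, 9}, B' = {1, 7}
Claimed RHS: A' ∪ B' = {1, 4, 5, 6, 7, 8, 9}
Identity is VALID: LHS = RHS = {1, 4, 5, 6, 7, 8, 9} ✓

Identity is valid. (A ∩ B)' = A' ∪ B' = {1, 4, 5, 6, 7, 8, 9}


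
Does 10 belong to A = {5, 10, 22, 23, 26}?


A = {5, 10, 22, 23, 26}
Checking if 10 is in A
10 is in A → True

10 ∈ A


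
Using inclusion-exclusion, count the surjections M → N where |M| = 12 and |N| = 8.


n = |M| = 12, k = |N| = 8. Surjections via inclusion-exclusion:
S(n,k) = Σ(-1)^i × C(k,i) × (k-i)^n, i=0 to k
i=0: (-1)^0×C(8,0)×8^12 = 68719476736
i=1: (-1)^1×C(8,1)×7^12 = -110730297608
i=2: (-1)^2×C(8,2)×6^12 = 60949905408
i=3: (-1)^3×C(8,3)×5^12 = -13671875000
i=4: (-1)^4×C(8,4)×4^12 = 1174405120
i=5: (-1)^5×C(8,5)×3^12 = -29760696
i=6: (-1)^6×C(8,6)×2^12 = 114688
i=7: (-1)^7×C(8,7)×1^12 = -8
i=8: (-1)^8×C(8,8)×0^12 = 0
Total = 6411968640

Number of surjections = 6411968640


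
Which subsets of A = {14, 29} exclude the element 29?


A subset of A that omits 29 is a subset of A \ {29}, so there are 2^(n-1) = 2^1 = 2 of them.
Subsets excluding 29: ∅, {14}

Subsets excluding 29 (2 total): ∅, {14}


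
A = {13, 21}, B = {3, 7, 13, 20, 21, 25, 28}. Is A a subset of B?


A ⊆ B means every element of A is in B.
All elements of A are in B.
So A ⊆ B.

Yes, A ⊆ B


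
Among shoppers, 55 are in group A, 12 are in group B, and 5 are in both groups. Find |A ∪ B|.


|A ∪ B| = |A| + |B| - |A ∩ B|
= 55 + 12 - 5
= 62

|A ∪ B| = 62


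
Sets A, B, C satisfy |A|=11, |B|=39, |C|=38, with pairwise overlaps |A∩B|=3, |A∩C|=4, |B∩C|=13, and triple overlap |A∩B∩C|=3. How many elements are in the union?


|A∪B∪C| = |A|+|B|+|C| - |A∩B|-|A∩C|-|B∩C| + |A∩B∩C|
= 11+39+38 - 3-4-13 + 3
= 88 - 20 + 3
= 71

|A ∪ B ∪ C| = 71


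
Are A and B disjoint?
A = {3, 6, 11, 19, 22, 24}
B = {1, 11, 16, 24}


Disjoint means A ∩ B = ∅.
A ∩ B = {11, 24}
A ∩ B ≠ ∅, so A and B are NOT disjoint.

No, A and B are not disjoint (A ∩ B = {11, 24})


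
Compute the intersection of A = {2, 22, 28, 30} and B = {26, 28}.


A ∩ B = elements in both A and B
A = {2, 22, 28, 30}
B = {26, 28}
A ∩ B = {28}

A ∩ B = {28}


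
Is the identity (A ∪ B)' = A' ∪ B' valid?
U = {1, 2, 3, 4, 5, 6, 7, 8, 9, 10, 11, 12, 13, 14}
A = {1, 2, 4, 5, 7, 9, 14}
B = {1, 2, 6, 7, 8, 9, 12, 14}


LHS: A ∪ B = {1, 2, 4, 5, 6, 7, 8, 9, 12, 14}
(A ∪ B)' = U \ (A ∪ B) = {3, 10, 11, 13}
A' = {3, 6, 8, 10, 11, 12, 13}, B' = {3, 4, 5, 10, 11, 13}
Claimed RHS: A' ∪ B' = {3, 4, 5, 6, 8, 10, 11, 12, 13}
Identity is INVALID: LHS = {3, 10, 11, 13} but the RHS claimed here equals {3, 4, 5, 6, 8, 10, 11, 12, 13}. The correct form is (A ∪ B)' = A' ∩ B'.

Identity is invalid: (A ∪ B)' = {3, 10, 11, 13} but A' ∪ B' = {3, 4, 5, 6, 8, 10, 11, 12, 13}. The correct De Morgan law is (A ∪ B)' = A' ∩ B'.


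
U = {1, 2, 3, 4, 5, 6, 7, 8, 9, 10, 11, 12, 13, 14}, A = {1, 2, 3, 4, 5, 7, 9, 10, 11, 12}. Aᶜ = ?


Aᶜ = U \ A = elements in U but not in A
U = {1, 2, 3, 4, 5, 6, 7, 8, 9, 10, 11, 12, 13, 14}
A = {1, 2, 3, 4, 5, 7, 9, 10, 11, 12}
Aᶜ = {6, 8, 13, 14}

Aᶜ = {6, 8, 13, 14}


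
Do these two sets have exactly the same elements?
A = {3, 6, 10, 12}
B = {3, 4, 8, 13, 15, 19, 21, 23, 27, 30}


Two sets are equal iff they have exactly the same elements.
A = {3, 6, 10, 12}
B = {3, 4, 8, 13, 15, 19, 21, 23, 27, 30}
Differences: {4, 6, 8, 10, 12, 13, 15, 19, 21, 23, 27, 30}
A ≠ B

No, A ≠ B


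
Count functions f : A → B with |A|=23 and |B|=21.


Each of |A| = 23 inputs maps to any of |B| = 21 outputs.
# functions = |B|^|A| = 21^23
= 2576580875108218291929075869661

Number of functions = 2576580875108218291929075869661


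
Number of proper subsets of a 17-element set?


Total subsets = 2^n = 2^17 = 131072
Proper subsets exclude the set itself: 2^n - 1
= 131072 - 1
= 131071

Number of proper subsets = 131071


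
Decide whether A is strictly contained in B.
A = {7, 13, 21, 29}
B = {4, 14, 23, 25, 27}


A ⊂ B requires: A ⊆ B AND A ≠ B.
A ⊆ B? No
A ⊄ B, so A is not a proper subset.

No, A is not a proper subset of B
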